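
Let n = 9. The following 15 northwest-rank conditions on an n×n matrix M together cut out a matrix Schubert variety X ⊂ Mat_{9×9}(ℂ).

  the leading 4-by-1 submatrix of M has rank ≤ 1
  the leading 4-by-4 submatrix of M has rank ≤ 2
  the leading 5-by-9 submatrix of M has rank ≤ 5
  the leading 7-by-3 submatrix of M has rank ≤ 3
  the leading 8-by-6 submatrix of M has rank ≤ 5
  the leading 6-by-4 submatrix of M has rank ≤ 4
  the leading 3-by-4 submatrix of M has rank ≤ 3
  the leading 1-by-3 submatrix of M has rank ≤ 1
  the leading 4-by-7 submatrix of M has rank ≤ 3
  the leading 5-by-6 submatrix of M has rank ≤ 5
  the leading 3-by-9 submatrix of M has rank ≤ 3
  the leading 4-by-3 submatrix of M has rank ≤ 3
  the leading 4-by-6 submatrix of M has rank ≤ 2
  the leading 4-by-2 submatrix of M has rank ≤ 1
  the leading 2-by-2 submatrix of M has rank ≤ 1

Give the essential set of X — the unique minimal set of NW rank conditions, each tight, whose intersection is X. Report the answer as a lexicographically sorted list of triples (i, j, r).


Computing R[i][j] = min implied NW-rank bound (n=9, 15 conditions):

  1, 1, 1, 1, 1, 1, 1, 1, 1
  1, 1, 2, 2, 2, 2, 2, 2, 2
  1, 1, 2, 2, 2, 2, 3, 3, 3
  1, 1, 2, 2, 2, 2, 3, 4, 4
  1, 2, 3, 3, 3, 3, 4, 5, 5
  1, 2, 3, 4, 4, 4, 5, 6, 6
  1, 2, 3, 4, 5, 5, 6, 7, 7
  1, 2, 3, 4, 5, 5, 6, 7, 8
  1, 2, 3, 4, 5, 6, 7, 8, 9

hence w(1..9) = (1, 3, 7, 8, 2, 4, 5, 9, 6).

ℓ(w)=10; the 3 essential cells (i,j,r):

[(4, 2, 1), (4, 6, 2), (8, 6, 5)]


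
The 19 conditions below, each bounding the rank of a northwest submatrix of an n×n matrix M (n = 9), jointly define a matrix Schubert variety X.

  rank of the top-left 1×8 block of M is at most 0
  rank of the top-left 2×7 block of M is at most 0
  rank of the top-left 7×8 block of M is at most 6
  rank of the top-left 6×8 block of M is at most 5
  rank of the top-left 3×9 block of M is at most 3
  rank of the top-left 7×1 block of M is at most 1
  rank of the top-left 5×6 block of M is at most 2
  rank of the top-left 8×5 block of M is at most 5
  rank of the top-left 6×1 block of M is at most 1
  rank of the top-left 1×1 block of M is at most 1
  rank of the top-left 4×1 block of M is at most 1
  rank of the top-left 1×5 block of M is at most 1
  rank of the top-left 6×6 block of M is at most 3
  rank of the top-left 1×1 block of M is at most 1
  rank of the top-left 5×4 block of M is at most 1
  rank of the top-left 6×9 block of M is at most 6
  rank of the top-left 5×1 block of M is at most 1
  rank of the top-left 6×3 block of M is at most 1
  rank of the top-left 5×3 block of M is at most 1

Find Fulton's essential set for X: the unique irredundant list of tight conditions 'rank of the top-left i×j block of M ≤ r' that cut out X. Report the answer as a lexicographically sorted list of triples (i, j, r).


Rank table r_w(9×9) implied by the 19 constraints:

  row 1: 0 0 0 0 0 0 0 0 1
  row 2: 0 0 0 0 0 0 0 1 2
  row 3: 1 1 1 1 1 1 1 2 3
  row 4: 1 1 1 1 2 2 2 3 4
  row 5: 1 1 1 1 2 2 3 4 5
  row 6: 1 1 1 2 3 3 4 5 6
  row 7: 1 2 2 3 4 4 5 6 7
  row 8: 1 2 3 4 5 5 6 7 8
  row 9: 1 2 3 4 5 6 7 8 9

so w = (9, 8, 1, 5, 7, 4, 2, 3, 6).

D(w) has 24 cells with 5 SE-corners; essential set:

[(1, 8, 0), (2, 7, 0), (5, 4, 1), (5, 6, 2), (6, 3, 1)]


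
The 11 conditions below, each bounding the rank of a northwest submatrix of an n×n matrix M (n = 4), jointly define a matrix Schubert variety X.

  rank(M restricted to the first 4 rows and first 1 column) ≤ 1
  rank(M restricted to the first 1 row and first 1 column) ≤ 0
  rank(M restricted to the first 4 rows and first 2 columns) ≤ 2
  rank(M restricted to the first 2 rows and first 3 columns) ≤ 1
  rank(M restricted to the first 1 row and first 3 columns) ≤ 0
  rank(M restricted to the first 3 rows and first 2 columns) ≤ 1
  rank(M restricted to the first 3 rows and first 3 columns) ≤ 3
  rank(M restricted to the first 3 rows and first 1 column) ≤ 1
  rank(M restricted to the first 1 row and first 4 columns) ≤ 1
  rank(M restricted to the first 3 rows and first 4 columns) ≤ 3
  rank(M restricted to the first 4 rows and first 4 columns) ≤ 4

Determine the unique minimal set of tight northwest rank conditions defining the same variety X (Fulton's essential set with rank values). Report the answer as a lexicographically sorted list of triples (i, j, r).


Computing R[i][j] = min implied NW-rank bound (n=4, 11 conditions):

  R[1]: 0 | 0 | 0 | 1
  R[2]: 1 | 1 | 1 | 2
  R[3]: 1 | 1 | 2 | 3
  R[4]: 1 | 2 | 3 | 4

giving w = (4, 1, 3, 2) via Δ²R.

Fulton essential set (2 of the 4 Rothe cells):

[(1, 3, 0), (3, 2, 1)]


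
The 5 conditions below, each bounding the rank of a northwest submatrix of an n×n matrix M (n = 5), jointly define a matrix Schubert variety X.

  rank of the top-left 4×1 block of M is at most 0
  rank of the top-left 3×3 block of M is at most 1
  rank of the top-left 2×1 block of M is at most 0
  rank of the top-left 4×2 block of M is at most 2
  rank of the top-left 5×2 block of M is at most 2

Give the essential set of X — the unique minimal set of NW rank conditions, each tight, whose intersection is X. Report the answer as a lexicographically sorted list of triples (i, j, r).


The tightest implied rank at each (i,j), from the 5 conditions:

  row 1: 0  1  1  1  1
  row 2: 0  1  1  2  2
  row 3: 0  1  1  2  3
  row 4: 0  1  2  3  4
  row 5: 1  2  3  4  5

hence w(1..5) = (2, 4, 5, 3, 1).

|D(w)|=6, |Ess(w)|=2:

[(3, 3, 1), (4, 1, 0)]


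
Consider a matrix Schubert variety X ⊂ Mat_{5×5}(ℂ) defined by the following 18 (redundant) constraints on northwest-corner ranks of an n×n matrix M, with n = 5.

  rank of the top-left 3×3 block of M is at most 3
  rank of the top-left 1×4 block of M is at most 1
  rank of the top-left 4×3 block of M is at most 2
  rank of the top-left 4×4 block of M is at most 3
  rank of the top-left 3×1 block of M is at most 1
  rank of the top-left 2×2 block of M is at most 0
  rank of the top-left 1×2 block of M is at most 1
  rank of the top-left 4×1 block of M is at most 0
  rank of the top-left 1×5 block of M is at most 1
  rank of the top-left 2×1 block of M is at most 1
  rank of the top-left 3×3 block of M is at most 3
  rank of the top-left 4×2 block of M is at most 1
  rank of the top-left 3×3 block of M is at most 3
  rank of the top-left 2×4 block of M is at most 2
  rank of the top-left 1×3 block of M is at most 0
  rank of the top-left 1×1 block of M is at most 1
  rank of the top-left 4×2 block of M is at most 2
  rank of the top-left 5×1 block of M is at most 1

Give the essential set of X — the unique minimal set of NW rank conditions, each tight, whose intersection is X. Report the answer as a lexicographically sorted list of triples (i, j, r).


Reconstructing r_w from the 18 given conditions:

  row 1: 0, 0, 0, 1, 1
  row 2: 0, 0, 1, 2, 2
  row 3: 0, 1, 2, 3, 3
  row 4: 0, 1, 2, 3, 4
  row 5: 1, 2, 3, 4, 5

so w = (4, 3, 2, 5, 1).

3 SE-corners of the 7-cell Rothe diagram give Ess(w):

[(1, 3, 0), (2, 2, 0), (4, 1, 0)]


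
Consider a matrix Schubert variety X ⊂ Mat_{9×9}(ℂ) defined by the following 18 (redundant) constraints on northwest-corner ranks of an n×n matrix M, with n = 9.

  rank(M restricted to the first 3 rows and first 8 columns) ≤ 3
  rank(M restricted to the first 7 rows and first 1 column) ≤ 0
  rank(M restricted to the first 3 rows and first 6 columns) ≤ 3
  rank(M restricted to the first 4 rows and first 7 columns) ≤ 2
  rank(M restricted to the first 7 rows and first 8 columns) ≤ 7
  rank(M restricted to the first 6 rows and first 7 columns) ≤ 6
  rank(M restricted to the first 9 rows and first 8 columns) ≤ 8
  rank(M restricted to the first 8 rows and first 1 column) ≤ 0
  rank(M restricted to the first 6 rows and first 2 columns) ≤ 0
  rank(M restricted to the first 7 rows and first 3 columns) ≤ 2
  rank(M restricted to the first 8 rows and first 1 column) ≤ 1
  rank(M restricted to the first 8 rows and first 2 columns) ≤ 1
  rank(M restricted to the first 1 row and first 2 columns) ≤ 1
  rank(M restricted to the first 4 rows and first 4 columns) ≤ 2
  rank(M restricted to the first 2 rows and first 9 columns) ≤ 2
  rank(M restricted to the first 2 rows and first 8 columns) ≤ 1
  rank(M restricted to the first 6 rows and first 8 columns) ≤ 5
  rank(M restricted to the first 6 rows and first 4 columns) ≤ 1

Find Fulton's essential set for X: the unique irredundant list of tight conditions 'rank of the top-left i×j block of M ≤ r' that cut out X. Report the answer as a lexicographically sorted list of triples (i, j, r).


Rank table r_w(9×9) implied by the 18 constraints:

  row 1: 0 0 1 1 1 1 1 1 1
  row 2: 0 0 1 1 1 1 1 1 2
  row 3: 0 0 1 1 2 2 2 2 3
  row 4: 0 0 1 1 2 2 2 3 4
  row 5: 0 0 1 1 2 3 3 4 5
  row 6: 0 0 1 1 2 3 4 5 6
  row 7: 0 1 2 2 3 4 5 6 7
  row 8: 0 1 2 3 4 5 6 7 8
  row 9: 1 2 3 4 5 6 7 8 9

so w = (3, 9, 5, 8, 6, 7, 2, 4, 1).

ℓ(w)=25; the 5 essential cells (i,j,r):

[(2, 8, 1), (4, 7, 2), (6, 2, 0), (6, 4, 1), (8, 1, 0)]


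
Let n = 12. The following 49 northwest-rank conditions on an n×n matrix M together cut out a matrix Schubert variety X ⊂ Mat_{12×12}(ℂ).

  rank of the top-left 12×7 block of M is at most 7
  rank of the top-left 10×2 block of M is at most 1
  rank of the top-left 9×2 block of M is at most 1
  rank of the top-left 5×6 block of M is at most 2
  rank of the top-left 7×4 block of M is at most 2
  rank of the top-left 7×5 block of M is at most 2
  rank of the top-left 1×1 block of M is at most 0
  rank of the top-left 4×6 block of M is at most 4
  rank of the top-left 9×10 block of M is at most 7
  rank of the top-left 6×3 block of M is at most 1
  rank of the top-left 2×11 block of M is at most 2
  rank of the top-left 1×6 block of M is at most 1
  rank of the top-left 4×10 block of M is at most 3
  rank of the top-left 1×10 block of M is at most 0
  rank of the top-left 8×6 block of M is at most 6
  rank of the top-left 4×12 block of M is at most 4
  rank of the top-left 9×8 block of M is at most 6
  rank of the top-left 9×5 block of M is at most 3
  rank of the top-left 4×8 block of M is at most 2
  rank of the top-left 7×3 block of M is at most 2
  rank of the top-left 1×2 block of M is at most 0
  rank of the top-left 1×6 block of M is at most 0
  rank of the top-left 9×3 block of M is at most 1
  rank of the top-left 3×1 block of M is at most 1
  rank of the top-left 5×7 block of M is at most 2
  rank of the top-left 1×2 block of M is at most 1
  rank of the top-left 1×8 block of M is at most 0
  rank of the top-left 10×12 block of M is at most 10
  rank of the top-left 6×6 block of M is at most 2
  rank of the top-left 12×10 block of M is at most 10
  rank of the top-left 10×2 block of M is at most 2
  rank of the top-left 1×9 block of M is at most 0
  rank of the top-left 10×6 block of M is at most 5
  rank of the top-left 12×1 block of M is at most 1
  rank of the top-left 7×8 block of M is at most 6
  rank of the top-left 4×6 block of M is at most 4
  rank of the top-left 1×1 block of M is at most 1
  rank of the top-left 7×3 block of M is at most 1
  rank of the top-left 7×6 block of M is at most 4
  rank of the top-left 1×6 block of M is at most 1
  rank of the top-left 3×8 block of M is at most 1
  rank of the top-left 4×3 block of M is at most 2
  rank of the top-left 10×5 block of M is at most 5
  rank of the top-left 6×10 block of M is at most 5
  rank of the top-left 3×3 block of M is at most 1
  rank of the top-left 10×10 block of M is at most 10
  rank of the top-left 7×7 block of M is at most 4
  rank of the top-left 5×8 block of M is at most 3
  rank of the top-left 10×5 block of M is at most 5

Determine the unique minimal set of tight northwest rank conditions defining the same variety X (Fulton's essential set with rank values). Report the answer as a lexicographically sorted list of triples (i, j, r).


Propagating the 49 rank bounds to every northwest block:

  row 1: 0 | 0 | 0 | 0 | 0 | 0 | 0 | 0 | 0 | 0 | 1 | 1
  row 2: 1 | 1 | 1 | 1 | 1 | 1 | 1 | 1 | 1 | 1 | 2 | 2
  row 3: 1 | 1 | 1 | 1 | 1 | 1 | 1 | 1 | 2 | 2 | 3 | 3
  row 4: 1 | 1 | 1 | 2 | 2 | 2 | 2 | 2 | 3 | 3 | 4 | 4
  row 5: 1 | 1 | 1 | 2 | 2 | 2 | 2 | 3 | 4 | 4 | 5 | 5
  row 6: 1 | 1 | 1 | 2 | 2 | 2 | 3 | 4 | 5 | 5 | 6 | 6
  row 7: 1 | 1 | 1 | 2 | 2 | 3 | 4 | 5 | 6 | 6 | 7 | 7
  row 8: 1 | 1 | 1 | 2 | 3 | 4 | 5 | 6 | 7 | 7 | 8 | 8
  row 9: 1 | 1 | 1 | 2 | 3 | 4 | 5 | 6 | 7 | 7 | 8 | 9
  row 10: 1 | 1 | 2 | 3 | 4 | 5 | 6 | 7 | 8 | 8 | 9 | 10
  row 11: 1 | 2 | 3 | 4 | 5 | 6 | 7 | 8 | 9 | 9 | 10 | 11
  row 12: 1 | 2 | 3 | 4 | 5 | 6 | 7 | 8 | 9 | 10 | 11 | 12

reading off 1-entries of Δ²R: w = (11, 1, 9, 4, 8, 7, 6, 5, 12, 3, 2, 10).

Rothe diagram D(w) (37 cells), 8 SE-corners (essential conditions):

[(1, 10, 0), (3, 8, 1), (5, 7, 2), (6, 6, 2), (7, 5, 2), (9, 3, 1), (9, 10, 7), (10, 2, 1)]


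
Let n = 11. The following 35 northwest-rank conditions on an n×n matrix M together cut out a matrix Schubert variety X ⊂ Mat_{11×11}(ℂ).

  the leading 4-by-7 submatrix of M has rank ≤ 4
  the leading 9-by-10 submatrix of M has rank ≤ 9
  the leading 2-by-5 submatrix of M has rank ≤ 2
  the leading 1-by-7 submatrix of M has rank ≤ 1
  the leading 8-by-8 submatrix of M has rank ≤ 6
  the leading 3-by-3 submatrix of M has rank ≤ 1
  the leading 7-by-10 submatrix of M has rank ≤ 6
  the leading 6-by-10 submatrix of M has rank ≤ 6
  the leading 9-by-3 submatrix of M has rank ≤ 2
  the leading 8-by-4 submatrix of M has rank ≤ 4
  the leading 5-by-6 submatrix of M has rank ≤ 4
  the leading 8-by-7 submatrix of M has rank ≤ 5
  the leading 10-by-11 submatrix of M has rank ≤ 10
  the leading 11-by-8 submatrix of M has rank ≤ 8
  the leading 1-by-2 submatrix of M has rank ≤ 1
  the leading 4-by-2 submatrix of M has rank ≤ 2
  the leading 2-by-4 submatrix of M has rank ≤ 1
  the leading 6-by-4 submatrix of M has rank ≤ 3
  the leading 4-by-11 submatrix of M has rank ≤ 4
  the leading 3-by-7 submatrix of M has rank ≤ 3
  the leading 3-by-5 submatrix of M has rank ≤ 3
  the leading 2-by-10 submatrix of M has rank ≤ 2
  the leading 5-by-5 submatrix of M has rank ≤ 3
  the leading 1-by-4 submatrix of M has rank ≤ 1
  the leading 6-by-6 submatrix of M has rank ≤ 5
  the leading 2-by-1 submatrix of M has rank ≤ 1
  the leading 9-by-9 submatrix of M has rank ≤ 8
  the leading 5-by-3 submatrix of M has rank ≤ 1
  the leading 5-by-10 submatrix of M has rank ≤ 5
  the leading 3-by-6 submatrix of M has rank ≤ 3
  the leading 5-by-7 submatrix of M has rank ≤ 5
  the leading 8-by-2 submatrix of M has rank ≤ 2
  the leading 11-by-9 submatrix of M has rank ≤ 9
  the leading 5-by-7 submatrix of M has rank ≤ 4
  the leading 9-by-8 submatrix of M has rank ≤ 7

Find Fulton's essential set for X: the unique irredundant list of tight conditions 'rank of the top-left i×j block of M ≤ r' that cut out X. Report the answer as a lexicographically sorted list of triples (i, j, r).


Propagating the 35 rank bounds to every northwest block:

  row 1: 1  1  1  1  1  1  1  1  1  1  1
  row 2: 1  1  1  1  2  2  2  2  2  2  2
  row 3: 1  1  1  2  3  3  3  3  3  3  3
  row 4: 1  1  1  2  3  4  4  4  4  4  4
  row 5: 1  1  1  2  3  4  4  5  5  5  5
  row 6: 1  2  2  3  4  5  5  6  6  6  6
  row 7: 1  2  2  3  4  5  5  6  6  6  7
  row 8: 1  2  2  3  4  5  5  6  7  7  8
  row 9: 1  2  2  3  4  5  6  7  8  8  9
  row 10: 1  2  3  4  5  6  7  8  9  9  10
  row 11: 1  2  3  4  5  6  7  8  9  10  11

hence w(1..11) = (1, 5, 4, 6, 8, 2, 11, 9, 7, 3, 10).

ℓ(w)=17; the 6 essential cells (i,j,r):

[(2, 4, 1), (5, 3, 1), (5, 7, 4), (7, 10, 6), (8, 7, 5), (9, 3, 2)]


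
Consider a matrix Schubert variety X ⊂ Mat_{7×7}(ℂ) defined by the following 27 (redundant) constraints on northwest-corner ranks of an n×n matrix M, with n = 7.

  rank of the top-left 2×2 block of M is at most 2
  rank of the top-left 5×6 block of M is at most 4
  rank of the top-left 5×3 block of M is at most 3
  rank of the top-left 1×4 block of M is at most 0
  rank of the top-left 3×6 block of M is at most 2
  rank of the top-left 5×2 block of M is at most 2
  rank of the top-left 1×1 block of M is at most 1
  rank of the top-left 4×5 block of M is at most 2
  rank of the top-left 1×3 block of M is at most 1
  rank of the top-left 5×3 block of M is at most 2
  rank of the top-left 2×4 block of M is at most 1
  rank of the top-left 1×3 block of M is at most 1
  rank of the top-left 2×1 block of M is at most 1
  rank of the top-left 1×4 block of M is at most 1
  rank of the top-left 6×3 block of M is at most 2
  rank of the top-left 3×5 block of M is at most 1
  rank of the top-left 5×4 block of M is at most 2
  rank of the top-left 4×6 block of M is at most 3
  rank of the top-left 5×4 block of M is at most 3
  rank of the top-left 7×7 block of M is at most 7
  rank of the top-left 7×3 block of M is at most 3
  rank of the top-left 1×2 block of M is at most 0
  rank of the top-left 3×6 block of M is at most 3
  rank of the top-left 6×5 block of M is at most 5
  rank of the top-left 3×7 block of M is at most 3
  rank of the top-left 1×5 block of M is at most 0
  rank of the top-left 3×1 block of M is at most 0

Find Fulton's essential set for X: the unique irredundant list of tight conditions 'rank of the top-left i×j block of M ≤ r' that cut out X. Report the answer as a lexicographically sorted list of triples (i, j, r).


Computing R[i][j] = min implied NW-rank bound (n=7, 27 conditions):

  R[1]: 0 0 0 0 0 1 1
  R[2]: 0 1 1 1 1 2 2
  R[3]: 0 1 1 1 1 2 3
  R[4]: 1 2 2 2 2 3 4
  R[5]: 1 2 2 2 3 4 5
  R[6]: 1 2 2 3 4 5 6
  R[7]: 1 2 3 4 5 6 7

giving w = (6, 2, 7, 1, 5, 4, 3) via Δ²R.

Rothe diagram D(w) (13 cells), 5 SE-corners (essential conditions):

[(1, 5, 0), (3, 1, 0), (3, 5, 1), (5, 4, 2), (6, 3, 2)]


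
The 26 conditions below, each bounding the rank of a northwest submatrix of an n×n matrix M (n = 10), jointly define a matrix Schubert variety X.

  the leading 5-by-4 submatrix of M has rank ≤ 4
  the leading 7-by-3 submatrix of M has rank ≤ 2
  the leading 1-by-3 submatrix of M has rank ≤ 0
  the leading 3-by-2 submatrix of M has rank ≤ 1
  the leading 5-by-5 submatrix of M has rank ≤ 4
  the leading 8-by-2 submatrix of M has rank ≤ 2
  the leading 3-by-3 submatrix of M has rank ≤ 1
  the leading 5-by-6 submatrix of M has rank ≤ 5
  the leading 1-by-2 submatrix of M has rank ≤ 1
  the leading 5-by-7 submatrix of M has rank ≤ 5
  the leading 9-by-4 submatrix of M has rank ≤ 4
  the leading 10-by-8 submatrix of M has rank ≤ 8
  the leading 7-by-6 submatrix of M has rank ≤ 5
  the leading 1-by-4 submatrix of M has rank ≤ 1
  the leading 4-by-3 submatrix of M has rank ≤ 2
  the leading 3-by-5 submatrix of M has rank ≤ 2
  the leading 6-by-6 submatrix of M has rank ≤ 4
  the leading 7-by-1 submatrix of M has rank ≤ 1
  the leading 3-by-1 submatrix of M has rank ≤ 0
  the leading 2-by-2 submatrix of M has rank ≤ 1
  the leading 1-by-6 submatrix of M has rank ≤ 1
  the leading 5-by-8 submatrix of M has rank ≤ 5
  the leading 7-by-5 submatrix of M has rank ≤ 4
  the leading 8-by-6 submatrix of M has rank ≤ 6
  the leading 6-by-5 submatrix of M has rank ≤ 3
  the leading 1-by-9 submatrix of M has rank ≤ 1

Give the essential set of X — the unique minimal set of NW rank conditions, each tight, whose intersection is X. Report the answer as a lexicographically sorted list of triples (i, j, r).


Propagating the 26 rank bounds to every northwest block:

  row 1: 0 | 0 | 0 | 1 | 1 | 1 | 1 | 1 | 1 | 1
  row 2: 0 | 1 | 1 | 2 | 2 | 2 | 2 | 2 | 2 | 2
  row 3: 0 | 1 | 1 | 2 | 2 | 3 | 3 | 3 | 3 | 3
  row 4: 1 | 2 | 2 | 3 | 3 | 4 | 4 | 4 | 4 | 4
  row 5: 1 | 2 | 2 | 3 | 3 | 4 | 5 | 5 | 5 | 5
  row 6: 1 | 2 | 2 | 3 | 3 | 4 | 5 | 6 | 6 | 6
  row 7: 1 | 2 | 2 | 3 | 4 | 5 | 6 | 7 | 7 | 7
  row 8: 1 | 2 | 3 | 4 | 5 | 6 | 7 | 8 | 8 | 8
  row 9: 1 | 2 | 3 | 4 | 5 | 6 | 7 | 8 | 9 | 9
  row 10: 1 | 2 | 3 | 4 | 5 | 6 | 7 | 8 | 9 | 10

the unique w with this rank table is (4, 2, 6, 1, 7, 8, 5, 3, 9, 10).

Rothe diagram D(w) (12 cells), 6 SE-corners (essential conditions):

[(1, 3, 0), (3, 1, 0), (3, 3, 1), (3, 5, 2), (6, 5, 3), (7, 3, 2)]


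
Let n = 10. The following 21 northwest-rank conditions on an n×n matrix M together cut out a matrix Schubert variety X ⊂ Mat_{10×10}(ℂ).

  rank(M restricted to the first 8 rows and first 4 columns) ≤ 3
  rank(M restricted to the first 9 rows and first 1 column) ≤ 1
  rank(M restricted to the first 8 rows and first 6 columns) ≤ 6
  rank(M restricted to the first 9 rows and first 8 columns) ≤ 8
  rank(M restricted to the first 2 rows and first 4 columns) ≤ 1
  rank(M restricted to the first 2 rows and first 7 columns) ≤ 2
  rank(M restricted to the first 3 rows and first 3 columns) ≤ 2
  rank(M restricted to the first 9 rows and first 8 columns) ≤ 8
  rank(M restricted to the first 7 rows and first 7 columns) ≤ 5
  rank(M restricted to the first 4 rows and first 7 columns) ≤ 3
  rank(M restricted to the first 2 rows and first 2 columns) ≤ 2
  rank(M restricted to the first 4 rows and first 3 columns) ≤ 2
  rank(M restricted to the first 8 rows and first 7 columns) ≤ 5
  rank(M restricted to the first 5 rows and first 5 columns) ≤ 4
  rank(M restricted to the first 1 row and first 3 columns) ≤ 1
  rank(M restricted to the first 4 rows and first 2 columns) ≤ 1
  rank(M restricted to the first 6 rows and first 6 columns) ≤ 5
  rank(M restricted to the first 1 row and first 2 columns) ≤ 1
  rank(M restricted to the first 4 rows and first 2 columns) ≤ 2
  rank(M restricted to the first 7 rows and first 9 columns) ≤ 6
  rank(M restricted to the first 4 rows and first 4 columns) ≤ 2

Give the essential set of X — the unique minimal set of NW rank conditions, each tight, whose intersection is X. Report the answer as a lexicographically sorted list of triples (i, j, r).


Propagating the 21 rank bounds to every northwest block:

  1 1 1 1 1 1 1 1 1 1
  1 1 1 1 2 2 2 2 2 2
  1 1 2 2 3 3 3 3 3 3
  1 1 2 2 3 3 3 4 4 4
  1 2 3 3 4 4 4 5 5 5
  1 2 3 3 4 5 5 6 6 6
  1 2 3 3 4 5 5 6 6 7
  1 2 3 3 4 5 5 6 7 8
  1 2 3 4 5 6 6 7 8 9
  1 2 3 4 5 6 7 8 9 10

so w = (1, 5, 3, 8, 2, 6, 10, 9, 4, 7).

D(w) has 14 cells with 7 SE-corners; essential set:

[(2, 4, 1), (4, 2, 1), (4, 4, 2), (4, 7, 3), (7, 9, 6), (8, 4, 3), (8, 7, 5)]


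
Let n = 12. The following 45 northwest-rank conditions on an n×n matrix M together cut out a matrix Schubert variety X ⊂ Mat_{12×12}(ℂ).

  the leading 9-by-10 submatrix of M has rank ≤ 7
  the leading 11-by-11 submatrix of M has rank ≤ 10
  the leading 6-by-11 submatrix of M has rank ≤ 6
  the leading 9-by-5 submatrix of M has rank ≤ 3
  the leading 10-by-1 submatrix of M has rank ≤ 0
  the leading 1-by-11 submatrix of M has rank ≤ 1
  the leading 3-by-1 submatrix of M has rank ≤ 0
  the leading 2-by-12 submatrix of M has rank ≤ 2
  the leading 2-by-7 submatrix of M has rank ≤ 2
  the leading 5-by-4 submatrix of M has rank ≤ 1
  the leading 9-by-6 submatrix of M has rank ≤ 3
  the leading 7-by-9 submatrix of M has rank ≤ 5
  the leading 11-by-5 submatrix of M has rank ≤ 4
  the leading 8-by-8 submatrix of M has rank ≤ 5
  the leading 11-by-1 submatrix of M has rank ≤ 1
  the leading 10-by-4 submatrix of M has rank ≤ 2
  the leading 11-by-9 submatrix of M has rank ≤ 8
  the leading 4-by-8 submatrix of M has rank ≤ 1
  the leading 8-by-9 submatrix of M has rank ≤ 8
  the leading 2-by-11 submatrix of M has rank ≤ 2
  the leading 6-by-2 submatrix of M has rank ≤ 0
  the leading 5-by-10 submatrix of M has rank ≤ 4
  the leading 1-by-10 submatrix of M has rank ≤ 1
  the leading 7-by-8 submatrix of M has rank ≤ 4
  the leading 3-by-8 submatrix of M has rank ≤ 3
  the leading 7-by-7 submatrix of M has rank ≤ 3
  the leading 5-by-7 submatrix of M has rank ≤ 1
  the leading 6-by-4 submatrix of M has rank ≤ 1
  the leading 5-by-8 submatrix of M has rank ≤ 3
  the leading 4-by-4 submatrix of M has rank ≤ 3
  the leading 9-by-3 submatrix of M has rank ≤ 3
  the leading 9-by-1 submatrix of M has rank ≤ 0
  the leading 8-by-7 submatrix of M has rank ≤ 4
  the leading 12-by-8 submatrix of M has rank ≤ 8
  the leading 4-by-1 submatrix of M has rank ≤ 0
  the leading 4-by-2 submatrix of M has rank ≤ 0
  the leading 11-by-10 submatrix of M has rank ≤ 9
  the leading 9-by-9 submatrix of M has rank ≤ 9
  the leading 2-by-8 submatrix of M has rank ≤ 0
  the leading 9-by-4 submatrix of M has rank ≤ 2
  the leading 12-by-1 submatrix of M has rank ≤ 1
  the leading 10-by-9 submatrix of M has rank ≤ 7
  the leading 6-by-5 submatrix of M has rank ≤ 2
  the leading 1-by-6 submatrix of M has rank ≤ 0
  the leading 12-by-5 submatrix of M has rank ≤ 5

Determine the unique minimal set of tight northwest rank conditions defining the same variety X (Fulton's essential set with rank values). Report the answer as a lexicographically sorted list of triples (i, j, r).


Recovering R(i,j) via the rank-extension bound from the 45 conditions:

  0 | 0 | 0 | 0 | 0 | 0 | 0 | 0 | 1 | 1 | 1 | 1
  0 | 0 | 0 | 0 | 0 | 0 | 0 | 0 | 1 | 2 | 2 | 2
  0 | 0 | 1 | 1 | 1 | 1 | 1 | 1 | 2 | 3 | 3 | 3
  0 | 0 | 1 | 1 | 1 | 1 | 1 | 1 | 2 | 3 | 4 | 4
  0 | 0 | 1 | 1 | 1 | 1 | 1 | 2 | 3 | 4 | 5 | 5
  0 | 0 | 1 | 1 | 2 | 2 | 2 | 3 | 4 | 5 | 6 | 6
  0 | 1 | 2 | 2 | 3 | 3 | 3 | 4 | 5 | 6 | 7 | 7
  0 | 1 | 2 | 2 | 3 | 3 | 4 | 5 | 6 | 7 | 8 | 8
  0 | 1 | 2 | 2 | 3 | 3 | 4 | 5 | 6 | 7 | 8 | 9
  0 | 1 | 2 | 2 | 3 | 4 | 5 | 6 | 7 | 8 | 9 | 10
  1 | 2 | 3 | 3 | 4 | 5 | 6 | 7 | 8 | 9 | 10 | 11
  1 | 2 | 3 | 4 | 5 | 6 | 7 | 8 | 9 | 10 | 11 | 12

so w = (9, 10, 3, 11, 8, 5, 2, 7, 12, 6, 1, 4).

8 SE-corners of the 43-cell Rothe diagram give Ess(w):

[(2, 8, 0), (4, 8, 1), (5, 7, 1), (6, 2, 0), (6, 4, 1), (9, 6, 3), (10, 1, 0), (10, 4, 2)]


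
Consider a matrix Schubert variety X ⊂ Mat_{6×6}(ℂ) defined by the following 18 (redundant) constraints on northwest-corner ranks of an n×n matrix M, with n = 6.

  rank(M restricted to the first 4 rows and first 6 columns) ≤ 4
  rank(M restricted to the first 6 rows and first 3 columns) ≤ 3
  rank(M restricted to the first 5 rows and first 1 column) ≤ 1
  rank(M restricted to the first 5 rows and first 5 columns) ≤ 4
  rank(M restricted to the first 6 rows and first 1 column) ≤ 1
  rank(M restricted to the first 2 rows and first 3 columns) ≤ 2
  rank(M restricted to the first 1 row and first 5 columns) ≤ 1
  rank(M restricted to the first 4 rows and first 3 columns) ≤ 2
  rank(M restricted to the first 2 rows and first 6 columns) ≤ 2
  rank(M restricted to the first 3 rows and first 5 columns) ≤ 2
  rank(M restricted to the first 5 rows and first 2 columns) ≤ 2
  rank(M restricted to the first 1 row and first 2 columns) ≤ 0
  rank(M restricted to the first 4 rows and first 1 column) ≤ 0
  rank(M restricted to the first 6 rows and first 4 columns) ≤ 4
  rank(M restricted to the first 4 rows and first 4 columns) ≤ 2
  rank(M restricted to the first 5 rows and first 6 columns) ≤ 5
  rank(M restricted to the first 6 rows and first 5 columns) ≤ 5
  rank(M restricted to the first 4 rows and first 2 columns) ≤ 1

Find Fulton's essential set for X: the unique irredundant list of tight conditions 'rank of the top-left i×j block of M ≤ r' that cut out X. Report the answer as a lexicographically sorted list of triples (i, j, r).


Propagating the 18 rank bounds to every northwest block:

  0 0 1 1 1 1
  0 1 2 2 2 2
  0 1 2 2 2 3
  0 1 2 2 3 4
  1 2 3 3 4 5
  1 2 3 4 5 6

the unique w with this rank table is (3, 2, 6, 5, 1, 4).

Fulton essential set (4 of the 8 Rothe cells):

[(1, 2, 0), (3, 5, 2), (4, 1, 0), (4, 4, 2)]


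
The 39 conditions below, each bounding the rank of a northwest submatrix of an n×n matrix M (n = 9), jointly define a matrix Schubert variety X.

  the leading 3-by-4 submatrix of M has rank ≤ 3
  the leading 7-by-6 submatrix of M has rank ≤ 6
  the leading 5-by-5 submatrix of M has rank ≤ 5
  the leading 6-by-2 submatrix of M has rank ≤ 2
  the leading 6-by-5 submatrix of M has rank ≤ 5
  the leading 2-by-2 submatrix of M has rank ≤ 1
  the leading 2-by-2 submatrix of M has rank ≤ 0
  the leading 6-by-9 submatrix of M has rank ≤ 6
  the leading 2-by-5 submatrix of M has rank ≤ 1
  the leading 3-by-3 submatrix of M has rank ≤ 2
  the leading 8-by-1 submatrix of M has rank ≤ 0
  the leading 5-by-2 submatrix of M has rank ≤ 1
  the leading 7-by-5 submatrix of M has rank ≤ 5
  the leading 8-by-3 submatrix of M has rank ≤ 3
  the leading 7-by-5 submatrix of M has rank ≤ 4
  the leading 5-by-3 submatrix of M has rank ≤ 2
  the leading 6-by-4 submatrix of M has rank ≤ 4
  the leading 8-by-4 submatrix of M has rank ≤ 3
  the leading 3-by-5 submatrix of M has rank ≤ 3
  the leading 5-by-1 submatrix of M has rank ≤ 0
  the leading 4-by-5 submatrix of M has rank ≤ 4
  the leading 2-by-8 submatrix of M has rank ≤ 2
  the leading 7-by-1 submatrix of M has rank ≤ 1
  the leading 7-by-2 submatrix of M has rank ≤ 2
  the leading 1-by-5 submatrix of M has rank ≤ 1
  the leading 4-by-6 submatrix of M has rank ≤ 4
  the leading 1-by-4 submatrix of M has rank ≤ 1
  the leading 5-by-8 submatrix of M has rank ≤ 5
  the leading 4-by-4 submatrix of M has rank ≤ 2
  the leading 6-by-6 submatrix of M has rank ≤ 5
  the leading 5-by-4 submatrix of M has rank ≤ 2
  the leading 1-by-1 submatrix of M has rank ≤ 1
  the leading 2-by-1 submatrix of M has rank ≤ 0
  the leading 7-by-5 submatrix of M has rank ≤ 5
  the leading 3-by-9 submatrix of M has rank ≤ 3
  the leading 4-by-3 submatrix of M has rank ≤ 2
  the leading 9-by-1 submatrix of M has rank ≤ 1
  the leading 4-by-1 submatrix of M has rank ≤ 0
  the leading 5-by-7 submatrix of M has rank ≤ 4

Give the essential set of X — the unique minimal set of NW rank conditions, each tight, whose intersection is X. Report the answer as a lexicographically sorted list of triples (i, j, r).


Computing R[i][j] = min implied NW-rank bound (n=9, 39 conditions):

  0  0  1  1  1  1  1  1  1
  0  0  1  1  1  2  2  2  2
  0  1  2  2  2  3  3  3  3
  0  1  2  2  3  4  4  4  4
  0  1  2  2  3  4  4  5  5
  0  1  2  3  4  5  5  6  6
  0  1  2  3  4  5  6  7  7
  0  1  2  3  4  5  6  7  8
  1  2  3  4  5  6  7  8  9

the unique w with this rank table is (3, 6, 2, 5, 8, 4, 7, 9, 1).

|D(w)|=15, |Ess(w)|=5:

[(2, 2, 0), (2, 5, 1), (5, 4, 2), (5, 7, 4), (8, 1, 0)]


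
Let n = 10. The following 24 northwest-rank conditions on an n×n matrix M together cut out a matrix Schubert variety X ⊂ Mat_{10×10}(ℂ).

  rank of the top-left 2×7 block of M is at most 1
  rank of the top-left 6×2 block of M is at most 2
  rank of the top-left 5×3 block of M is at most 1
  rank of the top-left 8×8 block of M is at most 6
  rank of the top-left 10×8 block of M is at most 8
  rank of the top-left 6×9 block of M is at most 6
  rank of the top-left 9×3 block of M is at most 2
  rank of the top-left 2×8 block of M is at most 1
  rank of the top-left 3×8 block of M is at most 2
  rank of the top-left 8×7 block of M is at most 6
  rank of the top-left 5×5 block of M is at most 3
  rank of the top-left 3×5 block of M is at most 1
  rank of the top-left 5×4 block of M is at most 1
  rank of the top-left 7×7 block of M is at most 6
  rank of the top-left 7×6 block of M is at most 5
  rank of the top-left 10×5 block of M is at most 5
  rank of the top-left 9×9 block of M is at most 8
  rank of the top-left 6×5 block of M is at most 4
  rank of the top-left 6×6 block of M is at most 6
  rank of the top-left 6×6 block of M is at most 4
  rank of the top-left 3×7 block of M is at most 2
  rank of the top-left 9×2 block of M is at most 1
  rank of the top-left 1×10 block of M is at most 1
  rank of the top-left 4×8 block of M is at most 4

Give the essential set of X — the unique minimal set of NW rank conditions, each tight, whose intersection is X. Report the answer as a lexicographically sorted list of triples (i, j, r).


Reconstructing r_w from the 24 given conditions:

  row 1: 1, 1, 1, 1, 1, 1, 1, 1, 1, 1
  row 2: 1, 1, 1, 1, 1, 1, 1, 1, 2, 2
  row 3: 1, 1, 1, 1, 1, 2, 2, 2, 3, 3
  row 4: 1, 1, 1, 1, 2, 3, 3, 3, 4, 4
  row 5: 1, 1, 1, 1, 2, 3, 4, 4, 5, 5
  row 6: 1, 1, 2, 2, 3, 4, 5, 5, 6, 6
  row 7: 1, 1, 2, 3, 4, 5, 6, 6, 7, 7
  row 8: 1, 1, 2, 3, 4, 5, 6, 6, 7, 8
  row 9: 1, 1, 2, 3, 4, 5, 6, 7, 8, 9
  row 10: 1, 2, 3, 4, 5, 6, 7, 8, 9, 10

reading off 1-entries of Δ²R: w = (1, 9, 6, 5, 7, 3, 4, 10, 8, 2).

Rothe diagram D(w) (22 cells), 5 SE-corners (essential conditions):

[(2, 8, 1), (3, 5, 1), (5, 4, 1), (8, 8, 6), (9, 2, 1)]


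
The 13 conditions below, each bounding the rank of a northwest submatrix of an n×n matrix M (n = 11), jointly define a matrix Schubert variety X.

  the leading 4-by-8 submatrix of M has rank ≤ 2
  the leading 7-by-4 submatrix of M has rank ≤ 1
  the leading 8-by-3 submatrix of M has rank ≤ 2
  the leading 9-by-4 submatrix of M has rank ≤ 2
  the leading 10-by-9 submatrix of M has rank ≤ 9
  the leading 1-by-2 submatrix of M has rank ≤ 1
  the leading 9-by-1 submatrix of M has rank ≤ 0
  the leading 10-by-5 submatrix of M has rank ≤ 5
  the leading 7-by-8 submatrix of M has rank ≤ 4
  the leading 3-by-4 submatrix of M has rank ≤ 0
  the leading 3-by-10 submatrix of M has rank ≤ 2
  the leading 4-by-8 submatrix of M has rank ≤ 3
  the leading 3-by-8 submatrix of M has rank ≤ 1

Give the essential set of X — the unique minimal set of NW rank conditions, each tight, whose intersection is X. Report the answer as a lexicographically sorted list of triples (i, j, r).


Computing R[i][j] = min implied NW-rank bound (n=11, 13 conditions):

  R[1]: 0 | 0 | 0 | 0 | 1 | 1 | 1 | 1 | 1 | 1 | 1
  R[2]: 0 | 0 | 0 | 0 | 1 | 1 | 1 | 1 | 2 | 2 | 2
  R[3]: 0 | 0 | 0 | 0 | 1 | 1 | 1 | 1 | 2 | 2 | 3
  R[4]: 0 | 1 | 1 | 1 | 2 | 2 | 2 | 2 | 3 | 3 | 4
  R[5]: 0 | 1 | 1 | 1 | 2 | 3 | 3 | 3 | 4 | 4 | 5
  R[6]: 0 | 1 | 1 | 1 | 2 | 3 | 4 | 4 | 5 | 5 | 6
  R[7]: 0 | 1 | 1 | 1 | 2 | 3 | 4 | 4 | 5 | 6 | 7
  R[8]: 0 | 1 | 2 | 2 | 3 | 4 | 5 | 5 | 6 | 7 | 8
  R[9]: 0 | 1 | 2 | 2 | 3 | 4 | 5 | 6 | 7 | 8 | 9
  R[10]: 1 | 2 | 3 | 3 | 4 | 5 | 6 | 7 | 8 | 9 | 10
  R[11]: 1 | 2 | 3 | 4 | 5 | 6 | 7 | 8 | 9 | 10 | 11

reading off 1-entries of Δ²R: w = (5, 9, 11, 2, 6, 7, 10, 3, 8, 1, 4).

Fulton essential set (7 of the 33 Rothe cells):

[(3, 4, 0), (3, 8, 1), (3, 10, 2), (7, 4, 1), (7, 8, 4), (9, 1, 0), (9, 4, 2)]


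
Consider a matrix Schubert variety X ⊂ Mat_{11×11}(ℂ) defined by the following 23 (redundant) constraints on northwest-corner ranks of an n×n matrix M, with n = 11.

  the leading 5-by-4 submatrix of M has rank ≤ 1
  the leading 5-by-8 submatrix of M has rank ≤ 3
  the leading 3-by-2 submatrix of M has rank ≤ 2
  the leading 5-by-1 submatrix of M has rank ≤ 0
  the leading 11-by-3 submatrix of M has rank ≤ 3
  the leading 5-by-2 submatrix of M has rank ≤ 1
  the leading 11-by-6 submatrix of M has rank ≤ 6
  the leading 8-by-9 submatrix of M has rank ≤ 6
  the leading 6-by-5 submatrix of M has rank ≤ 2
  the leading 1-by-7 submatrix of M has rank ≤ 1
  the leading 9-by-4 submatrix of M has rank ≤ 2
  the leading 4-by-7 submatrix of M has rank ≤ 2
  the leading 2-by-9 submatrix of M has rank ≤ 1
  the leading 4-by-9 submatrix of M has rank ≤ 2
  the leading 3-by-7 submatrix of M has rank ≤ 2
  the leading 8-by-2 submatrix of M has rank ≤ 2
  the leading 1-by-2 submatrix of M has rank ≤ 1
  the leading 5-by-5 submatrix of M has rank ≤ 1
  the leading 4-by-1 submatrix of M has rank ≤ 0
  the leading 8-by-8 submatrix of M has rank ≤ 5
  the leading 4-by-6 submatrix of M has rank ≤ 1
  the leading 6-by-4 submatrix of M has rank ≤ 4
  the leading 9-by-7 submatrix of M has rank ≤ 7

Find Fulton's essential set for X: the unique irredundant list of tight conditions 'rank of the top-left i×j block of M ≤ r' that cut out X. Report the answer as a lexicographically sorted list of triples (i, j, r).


Rank table r_w(11×11) implied by the 23 constraints:

  R[1]: 0 1 1 1 1 1 1 1 1 1 1
  R[2]: 0 1 1 1 1 1 1 1 1 2 2
  R[3]: 0 1 1 1 1 1 2 2 2 3 3
  R[4]: 0 1 1 1 1 1 2 2 2 3 4
  R[5]: 0 1 1 1 1 2 3 3 3 4 5
  R[6]: 1 2 2 2 2 3 4 4 4 5 6
  R[7]: 1 2 2 2 3 4 5 5 5 6 7
  R[8]: 1 2 2 2 3 4 5 5 6 7 8
  R[9]: 1 2 2 2 3 4 5 6 7 8 9
  R[10]: 1 2 3 3 4 5 6 7 8 9 10
  R[11]: 1 2 3 4 5 6 7 8 9 10 11

giving w = (2, 10, 7, 11, 6, 1, 5, 9, 8, 3, 4) via Δ²R.

D(w) has 32 cells with 7 SE-corners; essential set:

[(2, 9, 1), (4, 6, 1), (4, 9, 2), (5, 1, 0), (5, 5, 1), (8, 8, 5), (9, 4, 2)]


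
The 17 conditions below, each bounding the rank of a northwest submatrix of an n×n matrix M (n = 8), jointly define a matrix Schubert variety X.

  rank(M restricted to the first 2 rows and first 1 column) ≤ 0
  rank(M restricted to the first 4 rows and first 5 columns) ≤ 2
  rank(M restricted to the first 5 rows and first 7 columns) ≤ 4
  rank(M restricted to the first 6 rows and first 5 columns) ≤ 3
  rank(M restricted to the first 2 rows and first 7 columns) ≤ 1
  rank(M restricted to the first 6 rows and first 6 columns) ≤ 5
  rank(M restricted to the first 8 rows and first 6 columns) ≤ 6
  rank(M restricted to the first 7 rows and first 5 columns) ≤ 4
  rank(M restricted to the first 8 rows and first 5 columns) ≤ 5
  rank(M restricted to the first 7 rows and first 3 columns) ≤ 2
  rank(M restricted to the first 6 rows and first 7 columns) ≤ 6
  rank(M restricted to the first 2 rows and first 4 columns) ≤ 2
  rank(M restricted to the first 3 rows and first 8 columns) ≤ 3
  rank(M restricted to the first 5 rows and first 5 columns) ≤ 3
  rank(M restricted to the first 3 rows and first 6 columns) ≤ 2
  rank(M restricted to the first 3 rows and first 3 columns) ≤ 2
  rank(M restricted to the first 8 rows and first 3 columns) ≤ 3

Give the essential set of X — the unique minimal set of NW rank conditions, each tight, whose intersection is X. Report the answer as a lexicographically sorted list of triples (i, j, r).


Recovering R(i,j) via the rank-extension bound from the 17 conditions:

  0  1  1  1  1  1  1  1
  0  1  1  1  1  1  1  2
  1  2  2  2  2  2  2  3
  1  2  2  2  2  3  3  4
  1  2  2  3  3  4  4  5
  1  2  2  3  3  4  5  6
  1  2  2  3  4  5  6  7
  1  2  3  4  5  6  7  8

reading off 1-entries of Δ²R: w = (2, 8, 1, 6, 4, 7, 5, 3).

Rothe diagram D(w) (14 cells), 5 SE-corners (essential conditions):

[(2, 1, 0), (2, 7, 1), (4, 5, 2), (6, 5, 3), (7, 3, 2)]


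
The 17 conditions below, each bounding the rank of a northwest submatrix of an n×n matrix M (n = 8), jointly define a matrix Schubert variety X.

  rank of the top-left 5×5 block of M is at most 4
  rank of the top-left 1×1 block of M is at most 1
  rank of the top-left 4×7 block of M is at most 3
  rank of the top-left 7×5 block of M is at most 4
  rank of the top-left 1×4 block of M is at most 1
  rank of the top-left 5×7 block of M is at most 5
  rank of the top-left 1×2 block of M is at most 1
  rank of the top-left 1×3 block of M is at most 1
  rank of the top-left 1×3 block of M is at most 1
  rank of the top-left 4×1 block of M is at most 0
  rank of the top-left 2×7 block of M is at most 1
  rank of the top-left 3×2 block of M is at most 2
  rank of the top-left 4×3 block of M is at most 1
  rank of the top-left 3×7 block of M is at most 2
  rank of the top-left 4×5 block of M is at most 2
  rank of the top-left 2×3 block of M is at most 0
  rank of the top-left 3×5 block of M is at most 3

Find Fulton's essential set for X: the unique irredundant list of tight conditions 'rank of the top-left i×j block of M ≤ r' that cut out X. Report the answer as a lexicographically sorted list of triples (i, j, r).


Reconstructing r_w from the 17 given conditions:

  0 | 0 | 0 | 1 | 1 | 1 | 1 | 1
  0 | 0 | 0 | 1 | 1 | 1 | 1 | 2
  0 | 1 | 1 | 2 | 2 | 2 | 2 | 3
  0 | 1 | 1 | 2 | 2 | 3 | 3 | 4
  1 | 2 | 2 | 3 | 3 | 4 | 4 | 5
  1 | 2 | 3 | 4 | 4 | 5 | 5 | 6
  1 | 2 | 3 | 4 | 4 | 5 | 6 | 7
  1 | 2 | 3 | 4 | 5 | 6 | 7 | 8

so w = (4, 8, 2, 6, 1, 3, 7, 5).

ℓ(w)=14; the 6 essential cells (i,j,r):

[(2, 3, 0), (2, 7, 1), (4, 1, 0), (4, 3, 1), (4, 5, 2), (7, 5, 4)]
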